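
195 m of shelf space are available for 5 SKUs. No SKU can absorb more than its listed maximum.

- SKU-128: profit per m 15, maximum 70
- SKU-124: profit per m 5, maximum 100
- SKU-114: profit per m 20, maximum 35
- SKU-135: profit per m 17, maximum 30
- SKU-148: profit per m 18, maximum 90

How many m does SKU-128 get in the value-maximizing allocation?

40

Highest profit per m first: SKU-114 20 > SKU-148 18 > SKU-135 17 > SKU-128 15 > SKU-124 5.
Give SKU-114 35 to hit its cap of 35 — 160 left.
SKU-148 takes 90 to reach its cap of 90 — 70 left.
SKU-135 takes 30 to reach its cap of 30 — 40 left.
Only 40 left; SKU-128 takes them to reach 40.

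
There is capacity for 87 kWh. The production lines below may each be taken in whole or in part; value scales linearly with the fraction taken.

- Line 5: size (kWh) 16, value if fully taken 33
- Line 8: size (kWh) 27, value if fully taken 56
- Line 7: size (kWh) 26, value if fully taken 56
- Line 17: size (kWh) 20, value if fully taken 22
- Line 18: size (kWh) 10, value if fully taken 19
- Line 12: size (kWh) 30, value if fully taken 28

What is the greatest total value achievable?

Rank by value-to-size ratio: Line 7 56/26≈2.15, Line 8 56/27≈2.07, Line 5 33/16≈2.06, Line 18 19/10≈1.9, Line 17 22/20≈1.1, Line 12 28/30≈0.933.
Take all of Line 7 (26 kWh, value 56) — 61 kWh left.
Line 8: take in full, 27 kWh for value 56 — 34 left.
Line 5: take in full, 16 kWh for value 33 — 18 left.
Line 18: take in full, 10 kWh for value 19 — 8 left.
Only 8 kWh remain; take 8/20 of Line 17 for value 22×8/20 = 8.8.
Total value = 172.8.

172.8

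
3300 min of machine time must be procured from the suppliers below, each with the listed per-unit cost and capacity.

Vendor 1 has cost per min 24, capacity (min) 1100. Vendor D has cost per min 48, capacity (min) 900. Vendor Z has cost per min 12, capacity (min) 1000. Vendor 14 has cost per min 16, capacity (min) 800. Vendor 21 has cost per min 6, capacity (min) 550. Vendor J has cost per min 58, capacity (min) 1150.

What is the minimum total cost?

Use suppliers in increasing cost order.
Vendor 21 at 6: take all 550 min → 2750 still needed.
Vendor Z (12): use full 1000 → 1750 min to go.
Vendor 14 at 16: take all 800 min → 950 still needed.
Take 950 from Vendor 1 at 24 to finish.
Vendor D, Vendor J: unused.
Cost = 550×6 + 1000×12 + 800×16 + 950×24 = 50900.

50900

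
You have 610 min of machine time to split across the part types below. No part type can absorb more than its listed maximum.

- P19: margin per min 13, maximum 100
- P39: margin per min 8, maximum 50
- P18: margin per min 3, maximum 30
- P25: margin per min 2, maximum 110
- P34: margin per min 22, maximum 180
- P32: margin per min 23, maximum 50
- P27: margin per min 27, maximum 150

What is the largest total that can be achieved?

Rank by margin per min: P27 27 > P32 23 > P34 22 > P19 13 > P39 8 > P18 3 > P25 2.
P27: +150 to 150 (cap) → 460 left.
P32: +50 to 50 (cap) → 410 left.
P34: +180 to 180 (cap) → 230 left.
P19 takes 100 to reach its cap of 100 → 130 left.
Give P39 50 to hit its cap of 50 → 80 left.
P18 takes 30 to reach its cap of 30 → 50 left.
P25 has room for 110 but only 50 remain, so it gets 50.
Total = 13×100 + 8×50 + 3×30 + 2×50 + 22×180 + 23×50 + 27×150 = 11050.

11050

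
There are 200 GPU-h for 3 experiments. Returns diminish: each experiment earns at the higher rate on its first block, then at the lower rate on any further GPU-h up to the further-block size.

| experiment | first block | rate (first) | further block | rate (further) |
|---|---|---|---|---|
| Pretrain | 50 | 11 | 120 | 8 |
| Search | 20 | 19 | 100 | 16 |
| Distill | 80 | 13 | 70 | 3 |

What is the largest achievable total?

3020

Treat each block as its own option and order by rate: Search/T1 19 > Search/T2 16 > Distill/T1 13 > Pretrain/T1 11 > Pretrain/T2 8 > Distill/T2 3.
Search/T1 (19): +20 — 180 left.
Fill Search T2 block (100 at 16) — 80 left.
Distill/T1 (13): +80 — 0 left.
Total = 19×20 + 16×100 + 13×80 = 3020.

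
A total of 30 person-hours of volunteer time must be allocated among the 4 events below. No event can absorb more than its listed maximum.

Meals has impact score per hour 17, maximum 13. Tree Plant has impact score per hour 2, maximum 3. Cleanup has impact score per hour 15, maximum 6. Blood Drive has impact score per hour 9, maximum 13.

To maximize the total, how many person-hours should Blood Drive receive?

11

Highest impact score per hour first: Meals 17 > Cleanup 15 > Blood Drive 9 > Tree Plant 2.
Meals: +13 to 13 (cap) — 17 left.
Give Cleanup 6 to hit its cap of 6 — 11 left.
Only 11 left; Blood Drive takes them to reach 11.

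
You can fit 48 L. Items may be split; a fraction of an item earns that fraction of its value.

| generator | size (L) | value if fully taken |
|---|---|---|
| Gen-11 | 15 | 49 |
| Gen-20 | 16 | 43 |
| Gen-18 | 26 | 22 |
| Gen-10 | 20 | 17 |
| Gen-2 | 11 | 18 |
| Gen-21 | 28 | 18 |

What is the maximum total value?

115.1

Sort by value density: Gen-11 49/15≈3.27, Gen-20 43/16≈2.69, Gen-2 18/11≈1.64, Gen-10 17/20≈0.85, Gen-18 22/26≈0.846, Gen-21 18/28≈0.643.
Gen-11: take in full, 15 L for value 49 → 33 left.
All 16 L of Gen-20 fit (value 43) → 17 remain.
Take all of Gen-2 (11 L, value 18) → 6 L left.
Only 6 L remain; take 6/20 of Gen-10 for value 17×6/20 = 5.1.
Total value = 115.1.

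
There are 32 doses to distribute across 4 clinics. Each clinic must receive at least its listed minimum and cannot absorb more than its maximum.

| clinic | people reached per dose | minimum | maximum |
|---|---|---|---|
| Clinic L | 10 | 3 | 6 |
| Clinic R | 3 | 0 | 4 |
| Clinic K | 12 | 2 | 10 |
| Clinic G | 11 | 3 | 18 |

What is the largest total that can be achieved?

358

Meeting every minimum uses 3+0+2+3 = 8 doses, leaving 24.
Rank by people reached per dose: Clinic K 12 > Clinic G 11 > Clinic L 10 > Clinic R 3.
Clinic K takes 8 more to reach its cap of 10 → 16 left.
Clinic G takes 15 more to reach its cap of 18 → 1 left.
Clinic L has room for 3 more but only 1 remain, so it gets 4.
Total = 10×4 + 12×10 + 11×18 = 358.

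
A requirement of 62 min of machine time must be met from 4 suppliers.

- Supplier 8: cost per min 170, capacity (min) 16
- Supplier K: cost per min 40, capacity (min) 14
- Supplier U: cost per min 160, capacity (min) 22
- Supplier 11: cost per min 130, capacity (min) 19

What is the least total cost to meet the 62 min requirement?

Fill from the cheapest supplier first.
Supplier K at 40: take all 14 min — 48 still needed.
Supplier 11 (130): use full 19 — 29 min to go.
Supplier U at 160: take all 22 min — 7 still needed.
Supplier 8 at 170: take 7 of its 16 — requirement met.
Cost = 14×40 + 19×130 + 22×160 + 7×170 = 7740.

7740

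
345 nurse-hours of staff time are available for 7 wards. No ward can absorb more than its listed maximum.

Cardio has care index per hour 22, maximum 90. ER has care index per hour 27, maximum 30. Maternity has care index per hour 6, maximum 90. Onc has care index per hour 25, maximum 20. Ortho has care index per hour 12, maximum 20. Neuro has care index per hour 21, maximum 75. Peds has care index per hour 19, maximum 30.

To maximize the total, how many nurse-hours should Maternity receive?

Rank by care index per hour: ER 27 > Onc 25 > Cardio 22 > Neuro 21 > Peds 19 > Ortho 12 > Maternity 6.
Give ER 30 to hit its cap of 30 → 315 left.
Onc takes 20 to reach its cap of 20 → 295 left.
Cardio: +90 to 90 (cap) → 205 left.
Neuro takes 75 to reach its cap of 75 → 130 left.
Give Peds 30 to hit its cap of 30 → 100 left.
Give Ortho 20 to hit its cap of 20 → 80 left.
Maternity: +80 (room for 90) → 80. Pool exhausted.

80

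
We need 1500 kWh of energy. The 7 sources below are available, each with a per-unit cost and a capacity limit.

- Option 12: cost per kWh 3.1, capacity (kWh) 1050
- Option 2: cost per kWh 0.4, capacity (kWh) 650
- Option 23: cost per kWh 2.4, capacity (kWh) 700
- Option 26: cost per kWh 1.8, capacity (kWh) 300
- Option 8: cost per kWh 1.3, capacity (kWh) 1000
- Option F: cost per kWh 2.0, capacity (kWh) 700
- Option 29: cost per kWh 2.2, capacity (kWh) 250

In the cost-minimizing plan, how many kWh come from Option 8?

Cheapest first:
Take 650 from Option 2 at 0.4 → need 850 more.
Option 8 (1.3): take the remaining 850 → done.
Option 26, Option F, Option 29, Option 23, Option 12: unused.

850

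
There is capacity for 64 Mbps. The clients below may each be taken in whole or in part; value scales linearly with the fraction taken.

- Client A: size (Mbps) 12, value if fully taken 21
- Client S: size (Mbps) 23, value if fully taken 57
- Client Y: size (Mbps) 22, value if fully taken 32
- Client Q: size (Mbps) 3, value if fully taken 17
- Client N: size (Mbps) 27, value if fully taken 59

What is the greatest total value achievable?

152.25

Best value per unit of size first: Client Q 17/3≈5.67, Client S 57/23≈2.48, Client N 59/27≈2.19, Client A 21/12≈1.75, Client Y 32/22≈1.45.
Client Q: take in full, 3 Mbps for value 17 → 61 left.
All 23 Mbps of Client S fit (value 57) → 38 remain.
All 27 Mbps of Client N fit (value 59) → 11 remain.
11 Mbps left: a 11/12 share of Client A gives 21×11/12 = 19.25.
Total value = 152.25.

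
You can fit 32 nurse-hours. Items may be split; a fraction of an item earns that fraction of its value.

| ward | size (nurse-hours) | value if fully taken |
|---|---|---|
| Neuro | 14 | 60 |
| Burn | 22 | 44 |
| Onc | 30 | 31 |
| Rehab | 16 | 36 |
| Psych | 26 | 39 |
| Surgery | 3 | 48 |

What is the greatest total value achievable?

141.75

Rank by value-to-size ratio: Surgery 48/3≈16, Neuro 60/14≈4.29, Rehab 36/16≈2.25, Burn 44/22≈2, Psych 39/26≈1.5, Onc 31/30≈1.03.
All 3 nurse-hours of Surgery fit (value 48) — 29 remain.
All 14 nurse-hours of Neuro fit (value 60) — 15 remain.
Only 15 nurse-hours remain; take 15/16 of Rehab for value 36×15/16 = 33.75.
Total value = 141.75.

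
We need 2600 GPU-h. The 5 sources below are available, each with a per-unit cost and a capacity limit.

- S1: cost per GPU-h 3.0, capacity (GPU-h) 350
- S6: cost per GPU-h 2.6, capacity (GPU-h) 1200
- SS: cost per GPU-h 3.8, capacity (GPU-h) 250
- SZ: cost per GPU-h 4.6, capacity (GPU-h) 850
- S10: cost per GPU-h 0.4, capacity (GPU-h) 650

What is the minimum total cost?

6070

Use sources in increasing cost order.
Take 650 from S10 at 0.4 → need 1950 more.
S6 (2.6): use full 1200 → 750 GPU-h to go.
Take 350 from S1 at 3.0 → need 400 more.
SS at 3.8: take all 250 GPU-h → 150 still needed.
SZ (4.6): take the remaining 150 → done.
Cost = 650×0.4 + 1200×2.6 + 350×3.0 + 250×3.8 + 150×4.6 = 6070.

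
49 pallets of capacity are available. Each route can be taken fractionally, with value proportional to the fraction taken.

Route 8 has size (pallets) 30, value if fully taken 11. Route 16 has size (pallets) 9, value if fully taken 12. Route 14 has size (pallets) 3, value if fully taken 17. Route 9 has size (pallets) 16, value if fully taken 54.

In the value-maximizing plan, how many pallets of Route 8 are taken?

Rank by value-to-size ratio: Route 14 17/3≈5.67, Route 9 54/16≈3.38, Route 16 12/9≈1.33, Route 8 11/30≈0.367.
All 3 pallets of Route 14 fit (value 17) ; 46 remain.
Route 9: take in full, 16 pallets for value 54 ; 30 left.
Take all of Route 16 (9 pallets, value 12) ; 21 pallets left.
Only 21 pallets remain; take 21/30 of Route 8 for value 11×21/30 = 7.7.

21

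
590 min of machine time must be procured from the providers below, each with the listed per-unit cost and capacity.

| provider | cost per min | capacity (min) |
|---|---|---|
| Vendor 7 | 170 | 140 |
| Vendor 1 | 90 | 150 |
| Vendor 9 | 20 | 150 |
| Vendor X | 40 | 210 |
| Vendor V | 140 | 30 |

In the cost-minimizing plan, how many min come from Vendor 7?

50

Cheapest first:
Vendor 9 (20): use full 150 — 440 min to go.
Take 210 from Vendor X at 40 — need 230 more.
Take 150 from Vendor 1 at 90 — need 80 more.
Take 30 from Vendor V at 140 — need 50 more.
Vendor 7 (170): take the remaining 50 — done.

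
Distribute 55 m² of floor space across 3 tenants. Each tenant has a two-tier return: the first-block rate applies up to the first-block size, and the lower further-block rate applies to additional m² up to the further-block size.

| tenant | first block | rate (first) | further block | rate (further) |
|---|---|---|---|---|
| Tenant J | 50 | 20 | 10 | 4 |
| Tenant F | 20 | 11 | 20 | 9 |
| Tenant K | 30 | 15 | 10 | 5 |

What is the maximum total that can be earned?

Treat each block as its own option and order by rate: Tenant J/first 20 > Tenant K/first 15 > Tenant F/first 11 > Tenant F/second 9 > Tenant K/second 5 > Tenant J/second 4.
Tenant J/first (20): +50 ; 5 left.
Tenant K/first: +5 of 30 at 15; pool empty.
Total = 20×50 + 15×5 = 1075.

1075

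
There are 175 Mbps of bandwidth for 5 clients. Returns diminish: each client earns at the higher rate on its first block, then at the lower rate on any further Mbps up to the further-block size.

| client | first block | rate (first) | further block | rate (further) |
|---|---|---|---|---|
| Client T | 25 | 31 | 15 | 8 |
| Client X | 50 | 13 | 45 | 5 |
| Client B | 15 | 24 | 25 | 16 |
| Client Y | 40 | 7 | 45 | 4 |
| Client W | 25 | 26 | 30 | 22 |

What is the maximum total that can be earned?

3535

Order all 10 blocks by rate: Client T/first 31 > Client W/first 26 > Client B/first 24 > Client W/second 22 > Client B/second 16 > Client X/first 13 > Client T/second 8 > Client Y/first 7 > Client X/second 5 > Client Y/second 4.
Fill Client T first block (25 at 31) — 150 left.
Client W/first (26): +25 — 125 left.
Client B/first (24): +15 — 110 left.
Fill Client W second block (30 at 22) — 80 left.
Fill Client B second block (25 at 16) — 55 left.
Fill Client X first block (50 at 13) — 5 left.
5 remain; put them into Client T second at 8.
Total = 31×25 + 26×25 + 24×15 + 22×30 + 16×25 + 13×50 + 8×5 = 3535.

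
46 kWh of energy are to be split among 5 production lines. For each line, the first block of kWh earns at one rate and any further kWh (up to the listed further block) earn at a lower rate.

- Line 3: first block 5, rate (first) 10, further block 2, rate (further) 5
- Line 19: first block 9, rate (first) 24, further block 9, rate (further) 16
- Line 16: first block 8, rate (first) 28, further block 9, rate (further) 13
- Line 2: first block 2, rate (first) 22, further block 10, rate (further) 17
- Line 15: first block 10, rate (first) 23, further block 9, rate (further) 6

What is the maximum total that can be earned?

996

Rank every tier by rate: Line 16/T1 28 > Line 19/T1 24 > Line 15/T1 23 > Line 2/T1 22 > Line 2/T2 17 > Line 19/T2 16 > Line 16/T2 13 > Line 3/T1 10 > Line 15/T2 6 > Line 3/T2 5.
Line 16 T1 at 28: fill all 8 — 38 left.
Line 19/T1 (24): +9 — 29 left.
Line 15 T1 at 23: fill all 10 — 19 left.
Line 2 T1 at 22: fill all 2 — 17 left.
Fill Line 2 T2 block (10 at 17) — 7 left.
Line 19/T2: +7 of 9 at 16; pool empty.
Total = 28×8 + 24×9 + 23×10 + 22×2 + 17×10 + 16×7 = 996.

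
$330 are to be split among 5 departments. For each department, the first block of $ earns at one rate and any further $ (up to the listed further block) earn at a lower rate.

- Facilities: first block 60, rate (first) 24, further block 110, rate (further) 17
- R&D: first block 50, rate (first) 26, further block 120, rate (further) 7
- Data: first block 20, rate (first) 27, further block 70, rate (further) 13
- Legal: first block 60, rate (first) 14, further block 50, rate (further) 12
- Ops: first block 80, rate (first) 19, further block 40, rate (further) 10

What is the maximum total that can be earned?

Rank every tier by rate: Data/first 27 > R&D/first 26 > Facilities/first 24 > Ops/first 19 > Facilities/second 17 > Legal/first 14 > Data/second 13 > Legal/second 12 > Ops/second 10 > R&D/second 7.
Data first at 27: fill all 20 — 310 left.
R&D first at 26: fill all 50 — 260 left.
Facilities first at 24: fill all 60 — 200 left.
Fill Ops first block (80 at 19) — 120 left.
Fill Facilities second block (110 at 17) — 10 left.
Legal/first: +10 of 60 at 14; pool empty.
Total = 27×20 + 26×50 + 24×60 + 19×80 + 17×110 + 14×10 = 6810.

6810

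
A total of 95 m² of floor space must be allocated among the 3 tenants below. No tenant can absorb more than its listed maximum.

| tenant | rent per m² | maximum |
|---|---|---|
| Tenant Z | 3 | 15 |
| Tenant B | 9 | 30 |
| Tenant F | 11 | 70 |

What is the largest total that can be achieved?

995

Rank by rent per m²: Tenant F 11 > Tenant B 9 > Tenant Z 3.
Tenant F: +70 to 70 (cap) — 25 left.
Tenant B: +25 (room for 30) → 25. Pool exhausted.
Total = 9×25 + 11×70 = 995.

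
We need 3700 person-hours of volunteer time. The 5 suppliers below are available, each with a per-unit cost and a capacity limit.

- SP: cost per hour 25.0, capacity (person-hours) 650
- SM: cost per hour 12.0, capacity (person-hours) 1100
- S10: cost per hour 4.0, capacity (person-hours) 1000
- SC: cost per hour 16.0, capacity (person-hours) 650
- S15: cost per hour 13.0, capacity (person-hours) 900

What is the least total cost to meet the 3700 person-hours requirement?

40550

Fill from the cheapest supplier first.
S10 (4.0): use full 1000 → 2700 person-hours to go.
SM (12.0): use full 1100 → 1600 person-hours to go.
S15 at 13.0: take all 900 person-hours → 700 still needed.
SC at 16.0: take all 650 person-hours → 50 still needed.
Take 50 from SP at 25.0 to finish.
Cost = 1000×4.0 + 1100×12.0 + 900×13.0 + 650×16.0 + 50×25.0 = 40550.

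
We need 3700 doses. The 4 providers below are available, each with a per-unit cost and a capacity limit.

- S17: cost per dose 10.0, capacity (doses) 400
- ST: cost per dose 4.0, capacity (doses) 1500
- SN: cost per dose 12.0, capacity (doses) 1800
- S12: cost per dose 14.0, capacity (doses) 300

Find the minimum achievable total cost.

Use providers in increasing cost order.
ST (4.0): use full 1500 → 2200 doses to go.
Take 400 from S17 at 10.0 → need 1800 more.
Take 1800 from SN at 12.0 → need 0 more.
S12: unused.
Cost = 1500×4.0 + 400×10.0 + 1800×12.0 = 31600.

31600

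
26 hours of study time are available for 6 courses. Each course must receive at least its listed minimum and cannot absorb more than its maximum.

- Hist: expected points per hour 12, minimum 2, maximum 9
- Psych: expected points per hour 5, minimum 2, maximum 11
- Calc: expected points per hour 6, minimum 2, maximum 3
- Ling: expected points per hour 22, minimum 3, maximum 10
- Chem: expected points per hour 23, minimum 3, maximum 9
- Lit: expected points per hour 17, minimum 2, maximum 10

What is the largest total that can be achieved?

485

Meeting every minimum uses 2+2+2+3+3+2 = 14 hours, leaving 12.
Rank by expected points per hour: Chem 23 > Ling 22 > Lit 17 > Hist 12 > Calc 6 > Psych 5.
Give Chem 6 more to hit its cap of 9 → 6 left.
Only 6 left; Ling takes them to reach 9.
Total = 12×2 + 5×2 + 6×2 + 22×9 + 23×9 + 17×2 = 485.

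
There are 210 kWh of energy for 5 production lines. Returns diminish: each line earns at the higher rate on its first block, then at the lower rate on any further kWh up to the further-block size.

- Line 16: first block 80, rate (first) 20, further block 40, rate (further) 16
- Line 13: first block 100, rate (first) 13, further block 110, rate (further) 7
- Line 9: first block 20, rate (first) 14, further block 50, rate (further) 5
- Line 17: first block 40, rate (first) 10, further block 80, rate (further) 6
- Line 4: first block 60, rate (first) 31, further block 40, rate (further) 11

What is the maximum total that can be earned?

4510

Rank every tier by rate: Line 4/T1 31 > Line 16/T1 20 > Line 16/T2 16 > Line 9/T1 14 > Line 13/T1 13 > Line 4/T2 11 > Line 17/T1 10 > Line 13/T2 7 > Line 17/T2 6 > Line 9/T2 5.
Line 4 T1 at 31: fill all 60 ; 150 left.
Line 16 T1 at 20: fill all 80 ; 70 left.
Fill Line 16 T2 block (40 at 16) ; 30 left.
Line 9/T1 (14): +20 ; 10 left.
10 remain; put them into Line 13 T1 at 13.
Total = 31×60 + 20×80 + 16×40 + 14×20 + 13×10 = 4510.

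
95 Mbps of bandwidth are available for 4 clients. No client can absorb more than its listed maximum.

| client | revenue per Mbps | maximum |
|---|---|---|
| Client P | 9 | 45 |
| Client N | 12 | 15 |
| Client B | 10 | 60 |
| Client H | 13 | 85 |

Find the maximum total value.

1225

Highest revenue per Mbps first: Client H 13 > Client N 12 > Client B 10 > Client P 9.
Client H takes 85 to reach its cap of 85 — 10 left.
Only 10 left; Client N takes them to reach 10.
Total = 12×10 + 13×85 = 1225.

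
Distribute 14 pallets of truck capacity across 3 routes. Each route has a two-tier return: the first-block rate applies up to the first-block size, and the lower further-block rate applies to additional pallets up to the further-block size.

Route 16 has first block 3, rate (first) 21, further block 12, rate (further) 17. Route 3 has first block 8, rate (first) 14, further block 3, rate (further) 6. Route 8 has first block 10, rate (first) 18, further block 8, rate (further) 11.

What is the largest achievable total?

260

Rank every tier by rate: Route 16/tier1 21 > Route 8/tier1 18 > Route 16/tier2 17 > Route 3/tier1 14 > Route 8/tier2 11 > Route 3/tier2 6.
Route 16/tier1 (21): +3 → 11 left.
Route 8 tier1 at 18: fill all 10 → 1 left.
1 remain; put them into Route 16 tier2 at 17.
Total = 21×3 + 18×10 + 17×1 = 260.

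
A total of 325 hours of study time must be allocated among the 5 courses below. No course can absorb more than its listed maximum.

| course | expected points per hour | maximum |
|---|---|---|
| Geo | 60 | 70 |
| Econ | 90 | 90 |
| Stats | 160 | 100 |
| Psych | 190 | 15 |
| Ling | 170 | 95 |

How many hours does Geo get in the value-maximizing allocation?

25

Highest expected points per hour first: Psych 190 > Ling 170 > Stats 160 > Econ 90 > Geo 60.
Psych: +15 to 15 (cap) — 310 left.
Ling takes 95 to reach its cap of 95 — 215 left.
Give Stats 100 to hit its cap of 100 — 115 left.
Econ: +90 to 90 (cap) — 25 left.
Only 25 left; Geo takes them to reach 25.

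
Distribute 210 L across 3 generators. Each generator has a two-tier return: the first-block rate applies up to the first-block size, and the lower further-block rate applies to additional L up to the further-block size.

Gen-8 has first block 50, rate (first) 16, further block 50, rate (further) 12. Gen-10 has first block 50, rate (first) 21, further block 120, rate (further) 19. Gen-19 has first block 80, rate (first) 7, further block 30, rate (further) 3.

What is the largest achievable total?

Treat each block as its own option and order by rate: Gen-10/first 21 > Gen-10/second 19 > Gen-8/first 16 > Gen-8/second 12 > Gen-19/first 7 > Gen-19/second 3.
Fill Gen-10 first block (50 at 21) — 160 left.
Gen-10 second at 19: fill all 120 — 40 left.
Gen-8 first at 16: only 40 left, fill 40.
Total = 21×50 + 19×120 + 16×40 = 3970.

3970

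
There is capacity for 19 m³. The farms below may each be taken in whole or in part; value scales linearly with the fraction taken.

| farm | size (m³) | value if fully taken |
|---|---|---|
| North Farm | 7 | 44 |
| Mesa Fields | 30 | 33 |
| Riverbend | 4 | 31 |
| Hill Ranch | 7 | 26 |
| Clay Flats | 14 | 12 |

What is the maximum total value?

Best value per unit of size first: Riverbend 31/4≈7.75, North Farm 44/7≈6.29, Hill Ranch 26/7≈3.71, Mesa Fields 33/30≈1.1, Clay Flats 12/14≈0.857.
Take all of Riverbend (4 m³, value 31) → 15 m³ left.
North Farm: take in full, 7 m³ for value 44 → 8 left.
All 7 m³ of Hill Ranch fit (value 26) → 1 remain.
Only 1 m³ remain; take 1/30 of Mesa Fields for value 33×1/30 = 1.1.
Total value = 102.1.

102.1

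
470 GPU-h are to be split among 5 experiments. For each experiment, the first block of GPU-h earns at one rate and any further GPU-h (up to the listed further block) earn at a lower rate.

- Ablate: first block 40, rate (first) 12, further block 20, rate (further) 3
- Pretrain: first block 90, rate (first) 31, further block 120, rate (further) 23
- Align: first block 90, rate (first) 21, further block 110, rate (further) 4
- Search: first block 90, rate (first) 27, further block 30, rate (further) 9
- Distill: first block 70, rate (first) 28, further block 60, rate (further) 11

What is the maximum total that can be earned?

Treat each block as its own option and order by rate: Pretrain/tier1 31 > Distill/tier1 28 > Search/tier1 27 > Pretrain/tier2 23 > Align/tier1 21 > Ablate/tier1 12 > Distill/tier2 11 > Search/tier2 9 > Align/tier2 4 > Ablate/tier2 3.
Fill Pretrain tier1 block (90 at 31) ; 380 left.
Distill tier1 at 28: fill all 70 ; 310 left.
Search tier1 at 27: fill all 90 ; 220 left.
Pretrain/tier2 (23): +120 ; 100 left.
Fill Align tier1 block (90 at 21) ; 10 left.
10 remain; put them into Ablate tier1 at 12.
Total = 31×90 + 28×70 + 27×90 + 23×120 + 21×90 + 12×10 = 11950.

11950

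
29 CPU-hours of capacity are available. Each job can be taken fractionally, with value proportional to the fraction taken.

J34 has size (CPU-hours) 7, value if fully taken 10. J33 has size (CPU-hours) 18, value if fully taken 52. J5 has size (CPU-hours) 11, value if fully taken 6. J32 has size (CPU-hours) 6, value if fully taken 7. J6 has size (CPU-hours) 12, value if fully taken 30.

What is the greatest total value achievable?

Best value per unit of size first: J33 52/18≈2.89, J6 30/12≈2.5, J34 10/7≈1.43, J32 7/6≈1.17, J5 6/11≈0.545.
Take all of J33 (18 CPU-hours, value 52) ; 11 CPU-hours left.
Only 11 CPU-hours remain; take 11/12 of J6 for value 30×11/12 = 27.5.
Total value = 79.5.

79.5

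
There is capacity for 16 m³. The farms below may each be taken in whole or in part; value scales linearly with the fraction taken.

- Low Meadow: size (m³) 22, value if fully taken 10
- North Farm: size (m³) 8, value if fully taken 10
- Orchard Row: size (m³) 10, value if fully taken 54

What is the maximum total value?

61.5

Best value per unit of size first: Orchard Row 54/10≈5.4, North Farm 10/8≈1.25, Low Meadow 10/22≈0.455.
Orchard Row: take in full, 10 m³ for value 54 — 6 left.
Only 6 m³ remain; take 6/8 of North Farm for value 10×6/8 = 7.5.
Total value = 61.5.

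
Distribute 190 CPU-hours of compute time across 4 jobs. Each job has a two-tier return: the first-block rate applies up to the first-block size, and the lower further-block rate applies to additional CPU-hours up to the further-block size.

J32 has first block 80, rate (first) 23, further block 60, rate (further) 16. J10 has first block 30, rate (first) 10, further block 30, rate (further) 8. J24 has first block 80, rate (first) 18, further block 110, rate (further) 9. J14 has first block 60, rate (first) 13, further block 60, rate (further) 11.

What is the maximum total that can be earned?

Treat each block as its own option and order by rate: J32/tier1 23 > J24/tier1 18 > J32/tier2 16 > J14/tier1 13 > J14/tier2 11 > J10/tier1 10 > J24/tier2 9 > J10/tier2 8.
J32/tier1 (23): +80 — 110 left.
Fill J24 tier1 block (80 at 18) — 30 left.
30 remain; put them into J32 tier2 at 16.
Total = 23×80 + 18×80 + 16×30 = 3760.

3760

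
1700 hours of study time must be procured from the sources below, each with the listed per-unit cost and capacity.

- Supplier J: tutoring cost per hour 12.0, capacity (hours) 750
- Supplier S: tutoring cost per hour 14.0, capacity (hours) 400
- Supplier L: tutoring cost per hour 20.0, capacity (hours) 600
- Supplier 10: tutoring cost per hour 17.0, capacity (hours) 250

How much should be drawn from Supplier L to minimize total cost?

Fill from the cheapest source first.
Supplier J (12.0): use full 750 → 950 hours to go.
Supplier S at 14.0: take all 400 hours → 550 still needed.
Supplier 10 at 17.0: take all 250 hours → 300 still needed.
Supplier L at 20.0: take 300 of its 600 → requirement met.

300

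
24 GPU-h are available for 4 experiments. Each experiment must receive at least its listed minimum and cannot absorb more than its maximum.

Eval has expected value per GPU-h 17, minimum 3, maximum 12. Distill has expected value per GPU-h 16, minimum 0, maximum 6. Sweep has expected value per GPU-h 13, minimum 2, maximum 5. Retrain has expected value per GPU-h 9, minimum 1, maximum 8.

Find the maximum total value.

Meeting every minimum uses 3+0+2+1 = 6 GPU-h, leaving 18.
Order the experiments by expected value per GPU-h: Eval 17 > Distill 16 > Sweep 13 > Retrain 9.
Eval: +9 to 12 (cap) — 9 left.
Distill: +6 to 6 (cap) — 3 left.
Sweep takes 3 more to reach its cap of 5 — 0 left.
Total = 17×12 + 16×6 + 13×5 + 9×1 = 374.

374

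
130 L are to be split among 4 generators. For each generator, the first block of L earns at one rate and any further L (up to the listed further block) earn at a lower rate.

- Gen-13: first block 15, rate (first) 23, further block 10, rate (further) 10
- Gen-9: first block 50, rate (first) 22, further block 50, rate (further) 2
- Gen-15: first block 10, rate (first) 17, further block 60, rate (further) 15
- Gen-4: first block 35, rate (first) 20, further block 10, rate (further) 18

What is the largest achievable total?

2645

Treat each block as its own option and order by rate: Gen-13/T1 23 > Gen-9/T1 22 > Gen-4/T1 20 > Gen-4/T2 18 > Gen-15/T1 17 > Gen-15/T2 15 > Gen-13/T2 10 > Gen-9/T2 2.
Gen-13 T1 at 23: fill all 15 — 115 left.
Gen-9 T1 at 22: fill all 50 — 65 left.
Fill Gen-4 T1 block (35 at 20) — 30 left.
Gen-4 T2 at 18: fill all 10 — 20 left.
Gen-15 T1 at 17: fill all 10 — 10 left.
10 remain; put them into Gen-15 T2 at 15.
Total = 23×15 + 22×50 + 20×35 + 18×10 + 17×10 + 15×10 = 2645.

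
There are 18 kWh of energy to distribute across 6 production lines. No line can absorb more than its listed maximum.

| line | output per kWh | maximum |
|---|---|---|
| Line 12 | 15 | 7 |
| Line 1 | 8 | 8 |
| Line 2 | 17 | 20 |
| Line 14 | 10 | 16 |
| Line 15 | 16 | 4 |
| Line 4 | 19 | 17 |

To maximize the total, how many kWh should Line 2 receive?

Highest output per kWh first: Line 4 19 > Line 2 17 > Line 15 16 > Line 12 15 > Line 14 10 > Line 1 8.
Line 4 takes 17 to reach its cap of 17 → 1 left.
Line 2: +1 (room for 20) → 1. Pool exhausted.

1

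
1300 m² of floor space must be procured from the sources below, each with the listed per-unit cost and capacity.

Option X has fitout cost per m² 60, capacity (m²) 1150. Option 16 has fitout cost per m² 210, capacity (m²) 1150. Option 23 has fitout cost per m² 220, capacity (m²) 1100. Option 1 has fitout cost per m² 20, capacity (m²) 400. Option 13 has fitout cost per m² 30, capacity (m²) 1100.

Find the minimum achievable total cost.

Cheapest first:
Option 1 (20): use full 400 → 900 m² to go.
Option 13 at 30: take 900 of its 1100 → requirement met.
Option X, Option 16, Option 23: unused.
Cost = 400×20 + 900×30 = 35000.

35000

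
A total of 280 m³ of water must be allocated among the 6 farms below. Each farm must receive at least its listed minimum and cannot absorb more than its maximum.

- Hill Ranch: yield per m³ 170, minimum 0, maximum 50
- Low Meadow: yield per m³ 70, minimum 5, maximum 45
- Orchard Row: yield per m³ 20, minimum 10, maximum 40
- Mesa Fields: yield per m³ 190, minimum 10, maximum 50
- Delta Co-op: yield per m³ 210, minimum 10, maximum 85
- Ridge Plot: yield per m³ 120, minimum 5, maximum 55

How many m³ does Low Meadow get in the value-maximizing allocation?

30

Meeting every minimum uses 0+5+10+10+10+5 = 40 m³, leaving 240.
Highest yield per m³ first: Delta Co-op 210 > Mesa Fields 190 > Hill Ranch 170 > Ridge Plot 120 > Low Meadow 70 > Orchard Row 20.
Delta Co-op takes 75 more to reach its cap of 85 ; 165 left.
Mesa Fields: +40 to 50 (cap) ; 125 left.
Hill Ranch: +50 to 50 (cap) ; 75 left.
Ridge Plot takes 50 more to reach its cap of 55 ; 25 left.
Low Meadow has room for 40 more but only 25 remain, so it gets 30.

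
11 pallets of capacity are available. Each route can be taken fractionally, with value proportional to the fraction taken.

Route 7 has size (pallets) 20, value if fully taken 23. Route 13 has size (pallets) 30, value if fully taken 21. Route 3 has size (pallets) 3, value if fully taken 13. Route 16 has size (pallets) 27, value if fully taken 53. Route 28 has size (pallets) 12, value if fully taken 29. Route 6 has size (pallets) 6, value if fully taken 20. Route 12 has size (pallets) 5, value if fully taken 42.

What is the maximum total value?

Best value per unit of size first: Route 12 42/5≈8.4, Route 3 13/3≈4.33, Route 6 20/6≈3.33, Route 28 29/12≈2.42, Route 16 53/27≈1.96, Route 7 23/20≈1.15, Route 13 21/30≈0.7.
Take all of Route 12 (5 pallets, value 42) → 6 pallets left.
Route 3: take in full, 3 pallets for value 13 → 3 left.
Only 3 pallets remain; take 3/6 of Route 6 for value 20×3/6 = 10.
Total value = 65.

65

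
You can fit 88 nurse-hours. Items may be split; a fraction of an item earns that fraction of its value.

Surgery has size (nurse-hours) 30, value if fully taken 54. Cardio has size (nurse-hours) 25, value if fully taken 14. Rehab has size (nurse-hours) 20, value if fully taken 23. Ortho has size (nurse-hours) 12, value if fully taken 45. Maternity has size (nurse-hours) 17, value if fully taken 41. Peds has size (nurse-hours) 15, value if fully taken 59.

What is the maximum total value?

Sort by value density: Peds 59/15≈3.93, Ortho 45/12≈3.75, Maternity 41/17≈2.41, Surgery 54/30≈1.8, Rehab 23/20≈1.15, Cardio 14/25≈0.56.
Peds: take in full, 15 nurse-hours for value 59 — 73 left.
Take all of Ortho (12 nurse-hours, value 45) — 61 nurse-hours left.
Maternity: take in full, 17 nurse-hours for value 41 — 44 left.
All 30 nurse-hours of Surgery fit (value 54) — 14 remain.
14 nurse-hours left: a 14/20 share of Rehab gives 23×14/20 = 16.1.
Total value = 215.1.

215.1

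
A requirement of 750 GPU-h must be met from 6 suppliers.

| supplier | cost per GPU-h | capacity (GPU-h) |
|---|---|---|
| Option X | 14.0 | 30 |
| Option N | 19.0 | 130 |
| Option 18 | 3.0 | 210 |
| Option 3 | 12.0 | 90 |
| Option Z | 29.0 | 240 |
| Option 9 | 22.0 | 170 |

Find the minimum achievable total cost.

Fill from the cheapest supplier first.
Option 18 at 3.0: take all 210 GPU-h → 540 still needed.
Option 3 at 12.0: take all 90 GPU-h → 450 still needed.
Option X at 14.0: take all 30 GPU-h → 420 still needed.
Take 130 from Option N at 19.0 → need 290 more.
Option 9 at 22.0: take all 170 GPU-h → 120 still needed.
Take 120 from Option Z at 29.0 to finish.
Cost = 210×3.0 + 90×12.0 + 30×14.0 + 130×19.0 + 170×22.0 + 120×29.0 = 11820.

11820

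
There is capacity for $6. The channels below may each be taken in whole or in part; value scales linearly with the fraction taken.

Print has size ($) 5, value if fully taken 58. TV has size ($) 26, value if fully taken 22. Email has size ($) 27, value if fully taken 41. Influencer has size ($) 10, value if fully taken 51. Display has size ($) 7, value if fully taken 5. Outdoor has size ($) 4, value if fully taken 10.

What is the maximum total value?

63.1

Rank by value-to-size ratio: Print 58/5≈11.6, Influencer 51/10≈5.1, Outdoor 10/4≈2.5, Email 41/27≈1.52, TV 22/26≈0.846, Display 5/7≈0.714.
All 5 $ of Print fit (value 58) → 1 remain.
1 $ left: a 1/10 share of Influencer gives 51×1/10 = 5.1.
Total value = 63.1.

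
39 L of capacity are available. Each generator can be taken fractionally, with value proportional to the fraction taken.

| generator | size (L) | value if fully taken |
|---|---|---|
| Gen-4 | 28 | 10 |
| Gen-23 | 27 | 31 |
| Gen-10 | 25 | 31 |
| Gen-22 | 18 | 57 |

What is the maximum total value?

Best value per unit of size first: Gen-22 57/18≈3.17, Gen-10 31/25≈1.24, Gen-23 31/27≈1.15, Gen-4 10/28≈0.357.
Take all of Gen-22 (18 L, value 57) — 21 L left.
Fill the last 21 L with part of Gen-10: 21/25 of it earns 26.04.
Total value = 83.04.

83.04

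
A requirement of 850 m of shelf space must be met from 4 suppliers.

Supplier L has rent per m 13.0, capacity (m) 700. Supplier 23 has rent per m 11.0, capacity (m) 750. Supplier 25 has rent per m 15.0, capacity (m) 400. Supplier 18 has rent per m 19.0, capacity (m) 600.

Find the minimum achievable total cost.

Use suppliers in increasing cost order.
Supplier 23 (11.0): use full 750 — 100 m to go.
Supplier L at 13.0: take 100 of its 700 — requirement met.
Supplier 25, Supplier 18: unused.
Cost = 750×11.0 + 100×13.0 = 9550.

9550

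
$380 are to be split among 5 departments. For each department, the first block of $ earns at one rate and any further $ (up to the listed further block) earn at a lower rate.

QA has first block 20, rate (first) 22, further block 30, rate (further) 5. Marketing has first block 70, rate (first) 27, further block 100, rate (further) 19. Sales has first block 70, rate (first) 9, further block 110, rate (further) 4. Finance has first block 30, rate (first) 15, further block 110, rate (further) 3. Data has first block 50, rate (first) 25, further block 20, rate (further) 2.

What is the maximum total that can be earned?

6750

Treat each block as its own option and order by rate: Marketing/tier1 27 > Data/tier1 25 > QA/tier1 22 > Marketing/tier2 19 > Finance/tier1 15 > Sales/tier1 9 > QA/tier2 5 > Sales/tier2 4 > Finance/tier2 3 > Data/tier2 2.
Fill Marketing tier1 block (70 at 27) → 310 left.
Data tier1 at 25: fill all 50 → 260 left.
QA tier1 at 22: fill all 20 → 240 left.
Marketing/tier2 (19): +100 → 140 left.
Finance tier1 at 15: fill all 30 → 110 left.
Sales/tier1 (9): +70 → 40 left.
QA tier2 at 5: fill all 30 → 10 left.
Sales/tier2: +10 of 110 at 4; pool empty.
Total = 27×70 + 25×50 + 22×20 + 19×100 + 15×30 + 9×70 + 5×30 + 4×10 = 6750.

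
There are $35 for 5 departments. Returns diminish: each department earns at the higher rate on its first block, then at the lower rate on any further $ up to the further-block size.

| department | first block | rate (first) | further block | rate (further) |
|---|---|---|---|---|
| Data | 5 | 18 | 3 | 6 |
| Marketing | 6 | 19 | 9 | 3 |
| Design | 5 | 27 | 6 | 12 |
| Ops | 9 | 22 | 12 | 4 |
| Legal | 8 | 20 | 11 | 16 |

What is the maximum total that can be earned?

Order all 10 blocks by rate: Design/first 27 > Ops/first 22 > Legal/first 20 > Marketing/first 19 > Data/first 18 > Legal/second 16 > Design/second 12 > Data/second 6 > Ops/second 4 > Marketing/second 3.
Design first at 27: fill all 5 → 30 left.
Ops/first (22): +9 → 21 left.
Legal/first (20): +8 → 13 left.
Fill Marketing first block (6 at 19) → 7 left.
Data/first (18): +5 → 2 left.
Legal second at 16: only 2 left, fill 2.
Total = 27×5 + 22×9 + 20×8 + 19×6 + 18×5 + 16×2 = 729.

729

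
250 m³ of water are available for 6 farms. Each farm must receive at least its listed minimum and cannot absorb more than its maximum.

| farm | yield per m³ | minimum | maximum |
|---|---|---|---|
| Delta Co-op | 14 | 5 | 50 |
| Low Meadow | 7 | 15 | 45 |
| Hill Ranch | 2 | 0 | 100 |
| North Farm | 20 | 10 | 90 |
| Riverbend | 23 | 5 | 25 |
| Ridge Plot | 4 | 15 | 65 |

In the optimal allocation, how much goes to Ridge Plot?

40

Meeting every minimum uses 5+15+0+10+5+15 = 50 m³, leaving 200.
Order the farms by yield per m³: Riverbend 23 > North Farm 20 > Delta Co-op 14 > Low Meadow 7 > Ridge Plot 4 > Hill Ranch 2.
Give Riverbend 20 more to hit its cap of 25 — 180 left.
North Farm: +80 to 90 (cap) — 100 left.
Delta Co-op takes 45 more to reach its cap of 50 — 55 left.
Give Low Meadow 30 more to hit its cap of 45 — 25 left.
Ridge Plot has room for 50 more but only 25 remain, so it gets 40.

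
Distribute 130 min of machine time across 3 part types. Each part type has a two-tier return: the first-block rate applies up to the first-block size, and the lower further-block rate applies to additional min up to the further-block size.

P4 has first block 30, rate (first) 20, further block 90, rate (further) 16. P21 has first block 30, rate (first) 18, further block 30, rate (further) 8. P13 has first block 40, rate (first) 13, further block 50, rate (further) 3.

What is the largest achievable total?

Treat each block as its own option and order by rate: P4/first 20 > P21/first 18 > P4/second 16 > P13/first 13 > P21/second 8 > P13/second 3.
P4/first (20): +30 → 100 left.
Fill P21 first block (30 at 18) → 70 left.
P4 second at 16: only 70 left, fill 70.
Total = 20×30 + 18×30 + 16×70 = 2260.

2260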